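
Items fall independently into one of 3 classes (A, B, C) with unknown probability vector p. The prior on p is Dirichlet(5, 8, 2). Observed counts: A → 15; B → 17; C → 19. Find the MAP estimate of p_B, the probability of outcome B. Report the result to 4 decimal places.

MAP estimate of p_B = 0.3810

The posterior is Dirichlet(αᵢ + nᵢ) = Dirichlet(20, 25, 21).
For a Dirichlet(a₁,…,a_K) with all aᵢ > 1, the mode has j-th component (aⱼ − 1)/(Σaᵢ − K).
Here Σaᵢ = 66 and K = 3, so p_B = (25 − 1)/(66 − 3) = 24/63 ≈ 0.3810.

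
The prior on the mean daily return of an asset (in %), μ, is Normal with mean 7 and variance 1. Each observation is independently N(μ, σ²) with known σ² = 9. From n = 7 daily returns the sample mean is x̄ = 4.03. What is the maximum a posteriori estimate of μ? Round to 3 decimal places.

n = 7, x̄ = 4.03.
For a Normal prior and Normal likelihood with known variance, the posterior is Normal; its mode equals its mean, the precision-weighted average.
Prior precision 1/σ₀² = 1/1 = 1; data precision n/σ² = 7/9.
μ̂ = (1·7 + (7/9)·4.03) / (1 + 7/9) = (9121/900)/(16/9) = 5.700625 ≈ 5.701.

μ̂_MAP = 5.701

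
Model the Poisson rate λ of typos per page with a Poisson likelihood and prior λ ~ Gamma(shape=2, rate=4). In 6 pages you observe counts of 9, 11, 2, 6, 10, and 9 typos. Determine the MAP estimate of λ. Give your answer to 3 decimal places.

λ̂_MAP = 4.800

Σxᵢ = 9+11+2+6+10+9 = 47, with n = 6.
Posterior ∝ λe^(−4λ) · λ^47e^(−6λ) = λ^48e^(−10λ), i.e. Gamma(shape=49, rate=10).
The mode of a Gamma(a, b) with a ≥ 1 (shape–rate) is (a−1)/b = 48/10 ≈ 4.800.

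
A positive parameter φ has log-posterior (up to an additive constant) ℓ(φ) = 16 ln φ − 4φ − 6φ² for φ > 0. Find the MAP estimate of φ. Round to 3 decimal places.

ℓ'(φ) = 16/φ − 4 − 12φ. Setting this to zero and multiplying by φ: 12φ² + 4φ − 16 = 0.
φ = (−4 + √(4² + 4·12·16)) / (2·12) = (−4 + √784) / 24 = (−4 + 28)/24 = 1.
ℓ''(φ) = −16/φ² − 12 < 0, confirming a maximum.

φ̂_MAP = 1.000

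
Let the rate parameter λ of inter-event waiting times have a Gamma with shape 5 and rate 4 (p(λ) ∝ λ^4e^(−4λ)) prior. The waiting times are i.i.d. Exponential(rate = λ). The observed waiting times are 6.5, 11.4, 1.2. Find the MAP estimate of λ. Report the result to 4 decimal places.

λ̂_MAP = 0.3030

The Exponential(rate=λ) likelihood is ∝ λ^n e^(−λΣtᵢ). Here n = 3 and Σtᵢ = 6.5 + 11.4 + 1.2 = 19.1.
Posterior ∝ λ^4e^(−4λ) · λ^3e^(−19.1λ) = λ^7e^(−23.1λ), i.e. Gamma(8, 23.1).
Mode = (a−1)/b = 7/23.1 ≈ 0.3030.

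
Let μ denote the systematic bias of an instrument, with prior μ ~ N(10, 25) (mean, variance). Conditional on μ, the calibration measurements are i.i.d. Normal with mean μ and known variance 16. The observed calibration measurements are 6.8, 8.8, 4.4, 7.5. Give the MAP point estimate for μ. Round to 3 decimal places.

μ̂_MAP = 7.306

n = 4; x̄ = (6.8 + 8.8 + 4.4 + 7.5)/4 = 27.5/4 = 6.875.
For a Normal prior and Normal likelihood with known variance, the posterior is Normal; its mode equals its mean, the precision-weighted average.
Prior precision 1/σ₀² = 1/25 = 0.04; data precision n/σ² = 4/16 = 0.25.
μ̂ = (0.04·10 + 0.25·6.875) / (0.04 + 0.25) = 2.11875/0.29 = 1695/232 ≈ 7.306.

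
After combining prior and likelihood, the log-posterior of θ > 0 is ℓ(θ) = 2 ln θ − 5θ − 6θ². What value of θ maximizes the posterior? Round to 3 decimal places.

ℓ'(θ) = 2/θ − 5 − 12θ. Setting this to zero and multiplying by θ: 12θ² + 5θ − 2 = 0.
θ = (−5 + √(5² + 4·12·2)) / (2·12) = (−5 + √121) / 24 = (−5 + 11)/24 = 1/4.
ℓ''(θ) = −2/θ² − 12 < 0, confirming a maximum.

θ̂_MAP = 0.250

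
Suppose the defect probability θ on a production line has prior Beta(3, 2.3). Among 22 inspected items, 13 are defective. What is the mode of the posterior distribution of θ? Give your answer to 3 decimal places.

Prior: Beta(3, 2.3).
Data: 13 successes in 22 trials. The binomial likelihood contributes θ^13(1−θ)^9, so the posterior is Beta(3+13, 2.3+9) = Beta(16, 11.3).
For Beta(a, b) with a, b > 1 the mode is (a−1)/(a+b−2) = 15/25.3 ≈ 0.593.

θ̂_MAP = 0.593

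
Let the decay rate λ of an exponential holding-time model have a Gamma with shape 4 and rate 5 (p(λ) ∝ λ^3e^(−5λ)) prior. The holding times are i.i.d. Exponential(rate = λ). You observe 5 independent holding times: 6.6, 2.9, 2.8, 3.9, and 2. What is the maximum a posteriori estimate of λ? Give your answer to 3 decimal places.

The Exponential(rate=λ) likelihood is ∝ λ^n e^(−λΣtᵢ). Here n = 5 and Σtᵢ = 6.6 + 2.9 + 2.8 + 3.9 + 2 = 18.2.
Posterior ∝ λ^3e^(−5λ) · λ^5e^(−18.2λ) = λ^8e^(−23.2λ), i.e. Gamma(9, 23.2).
Mode = (a−1)/b = 8/23.2 ≈ 0.345.

λ̂_MAP = 0.345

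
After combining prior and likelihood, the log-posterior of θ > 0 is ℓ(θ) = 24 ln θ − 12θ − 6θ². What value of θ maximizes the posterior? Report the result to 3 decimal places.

ℓ'(θ) = 24/θ − 12 − 12θ. Setting this to zero and multiplying by θ: 12θ² + 12θ − 24 = 0.
θ = (−12 + √(12² + 4·12·24)) / (2·12) = (−12 + √1296) / 24 = (−12 + 36)/24 = 1.
ℓ''(θ) = −24/θ² − 12 < 0, confirming a maximum.

θ̂_MAP = 1.000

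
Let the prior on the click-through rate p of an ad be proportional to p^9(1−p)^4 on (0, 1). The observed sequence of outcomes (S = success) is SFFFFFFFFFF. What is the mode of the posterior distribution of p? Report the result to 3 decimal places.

The prior density ∝ p^9(1−p)^4 is the kernel of Beta(10, 5).
Data: 1 success in 11 trials (from the sequence). The binomial likelihood contributes p(1−p)^10, so the posterior is Beta(10+1, 5+10) = Beta(11, 15).
For Beta(a, b) with a, b > 1 the mode is (a−1)/(a+b−2) = 10/24 ≈ 0.417.

p̂_MAP = 0.417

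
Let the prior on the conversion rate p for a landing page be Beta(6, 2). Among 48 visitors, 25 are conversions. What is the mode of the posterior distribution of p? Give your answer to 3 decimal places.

Prior: Beta(6, 2).
Data: 25 successes in 48 trials. The binomial likelihood contributes p^25(1−p)^23, so the posterior is Beta(6+25, 2+23) = Beta(31, 25).
For Beta(a, b) with a, b > 1 the mode is (a−1)/(a+b−2) = 30/54 ≈ 0.556.

p̂_MAP = 0.556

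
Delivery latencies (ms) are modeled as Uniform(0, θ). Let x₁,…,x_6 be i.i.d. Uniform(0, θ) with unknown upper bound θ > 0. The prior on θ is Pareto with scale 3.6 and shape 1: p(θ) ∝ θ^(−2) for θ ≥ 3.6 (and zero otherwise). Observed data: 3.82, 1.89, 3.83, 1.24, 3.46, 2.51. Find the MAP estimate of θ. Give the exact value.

The Uniform(0, θ) likelihood is θ^(−n) for θ ≥ max(xᵢ), zero otherwise. Here max(xᵢ) = 3.83.
Posterior ∝ θ^(−2) · θ^(−6) = θ^(−8) on θ ≥ max(3.6, 3.83) = 3.83.
This density is strictly decreasing in θ, so the posterior mode lies at the lower boundary of the support.

θ̂_MAP = 3.83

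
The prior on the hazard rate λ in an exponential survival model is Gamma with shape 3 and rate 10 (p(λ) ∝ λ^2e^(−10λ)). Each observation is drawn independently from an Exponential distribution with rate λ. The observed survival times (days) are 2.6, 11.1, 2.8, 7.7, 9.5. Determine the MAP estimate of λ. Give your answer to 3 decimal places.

λ̂_MAP = 0.160

The Exponential(rate=λ) likelihood is ∝ λ^n e^(−λΣtᵢ). Here n = 5 and Σtᵢ = 2.6 + 11.1 + 2.8 + 7.7 + 9.5 = 33.7.
Posterior ∝ λ^2e^(−10λ) · λ^5e^(−33.7λ) = λ^7e^(−43.7λ), i.e. Gamma(8, 43.7).
Mode = (a−1)/b = 7/43.7 ≈ 0.160.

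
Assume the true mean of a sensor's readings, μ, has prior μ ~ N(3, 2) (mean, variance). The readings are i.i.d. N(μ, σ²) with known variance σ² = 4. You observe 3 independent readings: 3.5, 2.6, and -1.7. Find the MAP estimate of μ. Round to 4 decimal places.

μ̂_MAP = 2.0800

n = 3; x̄ = (3.5 + 2.6 + (-1.7))/3 = 4.4/3 = 22/15 ≈ 1.4667.
For a Normal prior and Normal likelihood with known variance, the posterior is Normal; its mode equals its mean, the precision-weighted average.
Prior precision 1/σ₀² = 1/2 = 0.5; data precision n/σ² = 3/4 = 0.75.
μ̂ = (0.5·3 + 0.75·(22/15)) / (0.5 + 0.75) = 2.6/1.25 = 2.0800.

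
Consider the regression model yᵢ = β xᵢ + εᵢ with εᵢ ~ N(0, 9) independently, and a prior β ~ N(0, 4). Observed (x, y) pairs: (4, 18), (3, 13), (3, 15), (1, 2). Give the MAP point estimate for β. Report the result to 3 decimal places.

log p(β | y) = −Σ(yᵢ − βxᵢ)²/(2·9) − β²/(2·4) + const.
Setting the derivative to zero: Σxᵢ(yᵢ − βxᵢ)/9 − β/4 = 0, so β = Σxᵢyᵢ / (Σxᵢ² + σ²/τ²).
Σxᵢyᵢ = 4·18 + 3·13 + 3·15 + 1·2 = 158; Σxᵢ² = 35; σ²/τ² = 2.25.
β̂_MAP = 158 / (35 + 2.25) = 158/37.25 ≈ 4.242.

β̂_MAP = 4.242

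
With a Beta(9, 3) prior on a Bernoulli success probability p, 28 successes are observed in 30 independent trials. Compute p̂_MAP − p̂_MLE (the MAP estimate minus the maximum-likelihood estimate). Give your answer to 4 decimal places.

MAP − MLE = -0.0333

Posterior is Beta(37, 5); MAP = (37−1)/(42−2) = 36/40 ≈ 0.90000.
MLE ignores the prior: p̂_MLE = k/n = 28/30 ≈ 0.93333.
Difference = 36/40 − 28/30 = -1/30 ≈ -0.0333.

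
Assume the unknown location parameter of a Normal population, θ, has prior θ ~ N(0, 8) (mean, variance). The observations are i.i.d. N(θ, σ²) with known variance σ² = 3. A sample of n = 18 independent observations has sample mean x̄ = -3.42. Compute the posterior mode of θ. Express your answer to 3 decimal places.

n = 18, x̄ = -3.42.
For a Normal prior and Normal likelihood with known variance, the posterior is Normal; its mode equals its mean, the precision-weighted average.
Prior precision 1/σ₀² = 1/8 = 0.125; data precision n/σ² = 18/3 = 6.
θ̂ = (0.125·0 + 6·(-3.42)) / (0.125 + 6) = (-20.52)/6.125 = -4104/1225 ≈ -3.350.

θ̂_MAP = -3.350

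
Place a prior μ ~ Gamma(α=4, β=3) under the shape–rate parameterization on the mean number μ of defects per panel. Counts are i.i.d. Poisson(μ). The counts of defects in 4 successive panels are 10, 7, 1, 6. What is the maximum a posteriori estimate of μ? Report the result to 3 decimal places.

μ̂_MAP = 3.857

Σxᵢ = 10+7+1+6 = 24, with n = 4.
Posterior ∝ μ^3e^(−3μ) · μ^24e^(−4μ) = μ^27e^(−7μ), i.e. Gamma(shape=28, rate=7).
The mode of a Gamma(a, b) with a ≥ 1 (shape–rate) is (a−1)/b = 27/7 ≈ 3.857.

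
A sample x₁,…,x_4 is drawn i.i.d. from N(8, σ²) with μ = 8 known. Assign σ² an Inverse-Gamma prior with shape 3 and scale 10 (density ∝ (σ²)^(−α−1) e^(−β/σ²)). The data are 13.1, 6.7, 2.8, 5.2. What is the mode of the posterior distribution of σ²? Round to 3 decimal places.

σ̂²_MAP = 6.882

Sum of squared deviations about the known mean: SS = (13.1−8)² + (6.7−8)² + (2.8−8)² + (5.2−8)² = 62.58.
The Normal likelihood contributes (σ²)^(−n/2) exp(−SS/(2σ²)), so the posterior is Inverse-Gamma(α + n/2, β + SS/2) = Inverse-Gamma(5, 41.29).
The mode of Inverse-Gamma(a, b) is b/(a+1) = 41.29/6 ≈ 6.882.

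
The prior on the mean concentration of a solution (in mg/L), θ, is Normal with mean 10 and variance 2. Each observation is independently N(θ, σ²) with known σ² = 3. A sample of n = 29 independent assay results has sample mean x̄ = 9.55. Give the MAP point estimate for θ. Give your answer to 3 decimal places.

θ̂_MAP = 9.572

n = 29, x̄ = 9.55.
For a Normal prior and Normal likelihood with known variance, the posterior is Normal; its mode equals its mean, the precision-weighted average.
Prior precision 1/σ₀² = 1/2 = 0.5; data precision n/σ² = 29/3.
θ̂ = (0.5·10 + (29/3)·9.55) / (0.5 + 29/3) = (5839/60)/(61/6) = 5839/610 ≈ 9.572.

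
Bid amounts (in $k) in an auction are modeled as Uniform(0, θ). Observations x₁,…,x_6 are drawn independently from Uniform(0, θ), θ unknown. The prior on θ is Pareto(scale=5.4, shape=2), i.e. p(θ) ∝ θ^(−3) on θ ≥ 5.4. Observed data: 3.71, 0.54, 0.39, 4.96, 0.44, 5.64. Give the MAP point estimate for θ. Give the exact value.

The Uniform(0, θ) likelihood is θ^(−n) for θ ≥ max(xᵢ), zero otherwise. Here max(xᵢ) = 5.64.
Posterior ∝ θ^(−3) · θ^(−6) = θ^(−9) on θ ≥ max(5.4, 5.64) = 5.64.
This density is strictly decreasing in θ, so the posterior mode lies at the lower boundary of the support.

θ̂_MAP = 5.64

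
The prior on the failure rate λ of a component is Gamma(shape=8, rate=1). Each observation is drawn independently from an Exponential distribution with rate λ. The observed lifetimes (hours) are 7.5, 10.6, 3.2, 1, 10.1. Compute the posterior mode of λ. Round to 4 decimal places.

The Exponential(rate=λ) likelihood is ∝ λ^n e^(−λΣtᵢ). Here n = 5 and Σtᵢ = 7.5 + 10.6 + 3.2 + 1 + 10.1 = 32.4.
Posterior ∝ λ^7e^(−1λ) · λ^5e^(−32.4λ) = λ^12e^(−33.4λ), i.e. Gamma(13, 33.4).
Mode = (a−1)/b = 12/33.4 ≈ 0.3593.

λ̂_MAP = 0.3593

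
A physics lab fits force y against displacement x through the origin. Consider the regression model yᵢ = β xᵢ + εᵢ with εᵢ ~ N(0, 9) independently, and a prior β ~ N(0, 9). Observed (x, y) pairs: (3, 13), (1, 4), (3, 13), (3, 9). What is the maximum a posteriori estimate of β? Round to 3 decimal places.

β̂_MAP = 3.759

log p(β | y) = −Σ(yᵢ − βxᵢ)²/(2·9) − β²/(2·9) + const.
Setting the derivative to zero: Σxᵢ(yᵢ − βxᵢ)/9 − β/9 = 0, so β = Σxᵢyᵢ / (Σxᵢ² + σ²/τ²).
Σxᵢyᵢ = 3·13 + 1·4 + 3·13 + 3·9 = 109; Σxᵢ² = 28; σ²/τ² = 1.
β̂_MAP = 109 / (28 + 1) = 109/29 ≈ 3.759.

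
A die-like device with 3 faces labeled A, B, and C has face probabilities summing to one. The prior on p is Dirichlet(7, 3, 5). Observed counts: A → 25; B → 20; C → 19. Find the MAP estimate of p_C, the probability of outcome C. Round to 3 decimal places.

The posterior is Dirichlet(αᵢ + nᵢ) = Dirichlet(32, 23, 24).
For a Dirichlet(a₁,…,a_K) with all aᵢ > 1, the mode has j-th component (aⱼ − 1)/(Σaᵢ − K).
Here Σaᵢ = 79 and K = 3, so p_C = (24 − 1)/(79 − 3) = 23/76 ≈ 0.303.

MAP estimate of p_C = 0.303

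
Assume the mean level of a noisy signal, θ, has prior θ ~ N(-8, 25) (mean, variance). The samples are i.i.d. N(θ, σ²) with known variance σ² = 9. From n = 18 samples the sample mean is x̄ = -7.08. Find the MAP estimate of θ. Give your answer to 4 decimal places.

θ̂_MAP = -7.0980

n = 18, x̄ = -7.08.
For a Normal prior and Normal likelihood with known variance, the posterior is Normal; its mode equals its mean, the precision-weighted average.
Prior precision 1/σ₀² = 1/25 = 0.04; data precision n/σ² = 18/9 = 2.
θ̂ = (0.04·(-8) + 2·(-7.08)) / (0.04 + 2) = (-14.48)/2.04 = -362/51 ≈ -7.0980.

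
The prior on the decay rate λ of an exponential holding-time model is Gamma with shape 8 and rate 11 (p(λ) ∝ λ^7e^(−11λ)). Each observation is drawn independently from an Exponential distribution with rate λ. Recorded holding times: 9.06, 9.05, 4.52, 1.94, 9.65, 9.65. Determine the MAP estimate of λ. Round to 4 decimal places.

The Exponential(rate=λ) likelihood is ∝ λ^n e^(−λΣtᵢ). Here n = 6 and Σtᵢ = 9.06 + 9.05 + 4.52 + 1.94 + 9.65 + 9.65 = 43.87.
Posterior ∝ λ^7e^(−11λ) · λ^6e^(−43.87λ) = λ^13e^(−54.87λ), i.e. Gamma(14, 54.87).
Mode = (a−1)/b = 13/54.87 ≈ 0.2369.

λ̂_MAP = 0.2369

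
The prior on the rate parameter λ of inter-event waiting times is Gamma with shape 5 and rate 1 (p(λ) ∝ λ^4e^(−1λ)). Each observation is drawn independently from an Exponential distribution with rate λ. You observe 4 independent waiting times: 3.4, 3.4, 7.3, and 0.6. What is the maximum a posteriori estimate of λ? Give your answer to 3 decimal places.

The Exponential(rate=λ) likelihood is ∝ λ^n e^(−λΣtᵢ). Here n = 4 and Σtᵢ = 3.4 + 3.4 + 7.3 + 0.6 = 14.7.
Posterior ∝ λ^4e^(−1λ) · λ^4e^(−14.7λ) = λ^8e^(−15.7λ), i.e. Gamma(9, 15.7).
Mode = (a−1)/b = 8/15.7 ≈ 0.510.

λ̂_MAP = 0.510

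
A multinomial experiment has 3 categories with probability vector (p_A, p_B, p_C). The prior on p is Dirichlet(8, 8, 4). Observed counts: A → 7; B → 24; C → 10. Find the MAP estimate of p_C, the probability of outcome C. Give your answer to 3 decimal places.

The posterior is Dirichlet(αᵢ + nᵢ) = Dirichlet(15, 32, 14).
For a Dirichlet(a₁,…,a_K) with all aᵢ > 1, the mode has j-th component (aⱼ − 1)/(Σaᵢ − K).
Here Σaᵢ = 61 and K = 3, so p_C = (14 − 1)/(61 − 3) = 13/58 ≈ 0.224.

MAP estimate of p_C = 0.224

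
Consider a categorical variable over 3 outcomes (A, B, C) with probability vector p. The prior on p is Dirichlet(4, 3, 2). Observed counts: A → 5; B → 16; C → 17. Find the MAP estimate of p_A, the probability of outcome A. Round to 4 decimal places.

MAP estimate of p_A = 0.1818

The posterior is Dirichlet(αᵢ + nᵢ) = Dirichlet(9, 19, 19).
For a Dirichlet(a₁,…,a_K) with all aᵢ > 1, the mode has j-th component (aⱼ − 1)/(Σaᵢ − K).
Here Σaᵢ = 47 and K = 3, so p_A = (9 − 1)/(47 − 3) = 8/44 ≈ 0.1818.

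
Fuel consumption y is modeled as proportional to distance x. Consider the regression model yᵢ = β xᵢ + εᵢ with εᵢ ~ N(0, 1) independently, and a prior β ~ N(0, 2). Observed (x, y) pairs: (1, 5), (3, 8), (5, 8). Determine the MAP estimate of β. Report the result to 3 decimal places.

β̂_MAP = 1.944

log p(β | y) = −Σ(yᵢ − βxᵢ)²/(2·1) − β²/(2·2) + const.
Setting the derivative to zero: Σxᵢ(yᵢ − βxᵢ)/1 − β/2 = 0, so β = Σxᵢyᵢ / (Σxᵢ² + σ²/τ²).
Σxᵢyᵢ = 1·5 + 3·8 + 5·8 = 69; Σxᵢ² = 35; σ²/τ² = 0.5.
β̂_MAP = 69 / (35 + 0.5) = 69/35.5 ≈ 1.944.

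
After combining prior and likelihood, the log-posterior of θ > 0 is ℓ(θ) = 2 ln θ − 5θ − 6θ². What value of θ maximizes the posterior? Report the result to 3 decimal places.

θ̂_MAP = 0.250

ℓ'(θ) = 2/θ − 5 − 12θ. Setting this to zero and multiplying by θ: 12θ² + 5θ − 2 = 0.
θ = (−5 + √(5² + 4·12·2)) / (2·12) = (−5 + √121) / 24 = (−5 + 11)/24 = 1/4.
ℓ''(θ) = −2/θ² − 12 < 0, confirming a maximum.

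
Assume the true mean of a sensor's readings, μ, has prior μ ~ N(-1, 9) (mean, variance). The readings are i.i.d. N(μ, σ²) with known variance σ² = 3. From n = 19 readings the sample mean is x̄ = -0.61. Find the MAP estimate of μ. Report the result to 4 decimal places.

μ̂_MAP = -0.6167

n = 19, x̄ = -0.61.
For a Normal prior and Normal likelihood with known variance, the posterior is Normal; its mode equals its mean, the precision-weighted average.
Prior precision 1/σ₀² = 1/9; data precision n/σ² = 19/3.
μ̂ = ((1/9)·(-1) + (19/3)·(-0.61)) / (1/9 + 19/3) = (-3577/900)/(58/9) = -3577/5800 ≈ -0.6167.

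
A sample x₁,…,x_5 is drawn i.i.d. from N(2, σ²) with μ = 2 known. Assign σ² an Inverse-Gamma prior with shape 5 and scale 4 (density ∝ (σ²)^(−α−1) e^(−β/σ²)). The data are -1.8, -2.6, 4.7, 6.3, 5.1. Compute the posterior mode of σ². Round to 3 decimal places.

σ̂²_MAP = 4.646

Sum of squared deviations about the known mean: SS = (-1.8−2)² + (-2.6−2)² + (4.7−2)² + (6.3−2)² + (5.1−2)² = 70.99.
The Normal likelihood contributes (σ²)^(−n/2) exp(−SS/(2σ²)), so the posterior is Inverse-Gamma(α + n/2, β + SS/2) = Inverse-Gamma(7.5, 39.495).
The mode of Inverse-Gamma(a, b) is b/(a+1) = 39.495/8.5 ≈ 4.646.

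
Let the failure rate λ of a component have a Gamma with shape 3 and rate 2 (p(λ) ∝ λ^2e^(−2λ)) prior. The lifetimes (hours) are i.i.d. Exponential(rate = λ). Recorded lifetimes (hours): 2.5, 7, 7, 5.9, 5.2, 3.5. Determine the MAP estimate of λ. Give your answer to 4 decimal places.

The Exponential(rate=λ) likelihood is ∝ λ^n e^(−λΣtᵢ). Here n = 6 and Σtᵢ = 2.5 + 7 + 7 + 5.9 + 5.2 + 3.5 = 31.1.
Posterior ∝ λ^2e^(−2λ) · λ^6e^(−31.1λ) = λ^8e^(−33.1λ), i.e. Gamma(9, 33.1).
Mode = (a−1)/b = 8/33.1 ≈ 0.2417.

λ̂_MAP = 0.2417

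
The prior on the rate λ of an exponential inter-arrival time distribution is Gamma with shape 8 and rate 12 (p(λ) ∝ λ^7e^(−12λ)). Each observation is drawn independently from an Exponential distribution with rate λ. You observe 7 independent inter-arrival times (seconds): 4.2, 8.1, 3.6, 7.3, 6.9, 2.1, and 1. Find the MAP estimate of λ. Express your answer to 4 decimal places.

λ̂_MAP = 0.3097

The Exponential(rate=λ) likelihood is ∝ λ^n e^(−λΣtᵢ). Here n = 7 and Σtᵢ = 4.2 + 8.1 + 3.6 + 7.3 + 6.9 + 2.1 + 1 = 33.2.
Posterior ∝ λ^7e^(−12λ) · λ^7e^(−33.2λ) = λ^14e^(−45.2λ), i.e. Gamma(15, 45.2).
Mode = (a−1)/b = 14/45.2 ≈ 0.3097.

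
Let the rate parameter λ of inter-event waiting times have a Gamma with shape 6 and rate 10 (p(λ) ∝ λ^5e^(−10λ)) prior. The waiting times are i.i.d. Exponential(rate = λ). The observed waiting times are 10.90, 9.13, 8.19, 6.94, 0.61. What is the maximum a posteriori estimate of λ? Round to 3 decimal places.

λ̂_MAP = 0.218

The Exponential(rate=λ) likelihood is ∝ λ^n e^(−λΣtᵢ). Here n = 5 and Σtᵢ = 10.90 + 9.13 + 8.19 + 6.94 + 0.61 = 35.77.
Posterior ∝ λ^5e^(−10λ) · λ^5e^(−35.77λ) = λ^10e^(−45.77λ), i.e. Gamma(11, 45.77).
Mode = (a−1)/b = 10/45.77 ≈ 0.218.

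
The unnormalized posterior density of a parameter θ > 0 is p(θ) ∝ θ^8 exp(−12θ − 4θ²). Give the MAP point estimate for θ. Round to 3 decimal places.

θ̂_MAP = 0.500

ℓ'(θ) = 8/θ − 12 − 8θ. Setting this to zero and multiplying by θ: 8θ² + 12θ − 8 = 0.
θ = (−12 + √(12² + 4·8·8)) / (2·8) = (−12 + √400) / 16 = (−12 + 20)/16 = 1/2.
ℓ''(θ) = −8/θ² − 8 < 0, confirming a maximum.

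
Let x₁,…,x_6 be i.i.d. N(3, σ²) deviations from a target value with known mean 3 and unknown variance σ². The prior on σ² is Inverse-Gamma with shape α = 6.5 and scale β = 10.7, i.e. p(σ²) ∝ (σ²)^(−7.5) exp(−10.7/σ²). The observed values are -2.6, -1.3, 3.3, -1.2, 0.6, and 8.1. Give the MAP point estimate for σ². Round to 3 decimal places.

Sum of squared deviations about the known mean: SS = (-2.6−3)² + (-1.3−3)² + (3.3−3)² + (-1.2−3)² + (0.6−3)² + (8.1−3)² = 99.35.
The Normal likelihood contributes (σ²)^(−n/2) exp(−SS/(2σ²)), so the posterior is Inverse-Gamma(α + n/2, β + SS/2) = Inverse-Gamma(9.5, 60.375).
The mode of Inverse-Gamma(a, b) is b/(a+1) = 60.375/10.5 ≈ 5.750.

σ̂²_MAP = 5.750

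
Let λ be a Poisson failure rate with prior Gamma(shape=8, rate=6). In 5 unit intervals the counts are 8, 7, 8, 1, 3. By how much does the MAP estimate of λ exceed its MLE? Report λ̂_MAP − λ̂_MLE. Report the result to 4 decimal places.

Σxᵢ = 27. Posterior is Gamma(35, 11); MAP = (35−1)/11 = 34/11 ≈ 3.09091.
MLE = x̄ = 27/5 ≈ 5.40000.
Difference = 34/11 − 27/5 = -127/55 ≈ -2.3091.

MAP − MLE = -2.3091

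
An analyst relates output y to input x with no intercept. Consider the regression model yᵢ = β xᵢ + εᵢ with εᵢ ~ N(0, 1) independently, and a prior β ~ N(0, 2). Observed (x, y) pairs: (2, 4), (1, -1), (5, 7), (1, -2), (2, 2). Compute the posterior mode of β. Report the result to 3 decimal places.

log p(β | y) = −Σ(yᵢ − βxᵢ)²/(2·1) − β²/(2·2) + const.
Setting the derivative to zero: Σxᵢ(yᵢ − βxᵢ)/1 − β/2 = 0, so β = Σxᵢyᵢ / (Σxᵢ² + σ²/τ²).
Σxᵢyᵢ = 2·4 + 1·(-1) + 5·7 + 1·(-2) + 2·2 = 44; Σxᵢ² = 35; σ²/τ² = 0.5.
β̂_MAP = 44 / (35 + 0.5) = 44/35.5 ≈ 1.239.

β̂_MAP = 1.239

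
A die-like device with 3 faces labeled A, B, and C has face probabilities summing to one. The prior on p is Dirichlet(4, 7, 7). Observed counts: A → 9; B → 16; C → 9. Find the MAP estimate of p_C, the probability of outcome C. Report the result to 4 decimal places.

The posterior is Dirichlet(αᵢ + nᵢ) = Dirichlet(13, 23, 16).
For a Dirichlet(a₁,…,a_K) with all aᵢ > 1, the mode has j-th component (aⱼ − 1)/(Σaᵢ − K).
Here Σaᵢ = 52 and K = 3, so p_C = (16 − 1)/(52 − 3) = 15/49 ≈ 0.3061.

MAP estimate of p_C = 0.3061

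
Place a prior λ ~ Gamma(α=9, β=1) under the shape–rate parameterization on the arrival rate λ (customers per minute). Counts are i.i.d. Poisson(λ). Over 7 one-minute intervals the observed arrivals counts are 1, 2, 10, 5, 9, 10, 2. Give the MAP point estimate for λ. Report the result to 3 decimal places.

λ̂_MAP = 5.875

Σxᵢ = 1+2+10+5+9+10+2 = 39, with n = 7.
Posterior ∝ λ^8e^(−1λ) · λ^39e^(−7λ) = λ^47e^(−8λ), i.e. Gamma(shape=48, rate=8).
The mode of a Gamma(a, b) with a ≥ 1 (shape–rate) is (a−1)/b = 47/8 ≈ 5.875.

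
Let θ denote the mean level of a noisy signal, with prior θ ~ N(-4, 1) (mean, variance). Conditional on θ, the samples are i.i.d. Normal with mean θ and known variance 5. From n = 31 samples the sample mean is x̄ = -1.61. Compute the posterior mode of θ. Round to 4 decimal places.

n = 31, x̄ = -1.61.
For a Normal prior and Normal likelihood with known variance, the posterior is Normal; its mode equals its mean, the precision-weighted average.
Prior precision 1/σ₀² = 1/1 = 1; data precision n/σ² = 31/5 = 6.2.
θ̂ = (1·(-4) + 6.2·(-1.61)) / (1 + 6.2) = (-13.982)/7.2 = -6991/3600 ≈ -1.9419.

θ̂_MAP = -1.9419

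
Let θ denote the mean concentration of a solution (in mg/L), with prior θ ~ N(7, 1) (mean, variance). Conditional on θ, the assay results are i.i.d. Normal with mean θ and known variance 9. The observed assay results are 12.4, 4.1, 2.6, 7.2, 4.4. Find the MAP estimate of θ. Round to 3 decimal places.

θ̂_MAP = 6.693

n = 5; x̄ = (12.4 + 4.1 + 2.6 + 7.2 + 4.4)/5 = 30.7/5 = 6.14.
For a Normal prior and Normal likelihood with known variance, the posterior is Normal; its mode equals its mean, the precision-weighted average.
Prior precision 1/σ₀² = 1/1 = 1; data precision n/σ² = 5/9.
θ̂ = (1·7 + (5/9)·6.14) / (1 + 5/9) = (937/90)/(14/9) = 937/140 ≈ 6.693.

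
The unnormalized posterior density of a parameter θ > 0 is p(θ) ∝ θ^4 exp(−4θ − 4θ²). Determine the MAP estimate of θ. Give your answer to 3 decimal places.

ℓ'(θ) = 4/θ − 4 − 8θ. Setting this to zero and multiplying by θ: 8θ² + 4θ − 4 = 0.
θ = (−4 + √(4² + 4·8·4)) / (2·8) = (−4 + √144) / 16 = (−4 + 12)/16 = 1/2.
ℓ''(θ) = −4/θ² − 8 < 0, confirming a maximum.

θ̂_MAP = 0.500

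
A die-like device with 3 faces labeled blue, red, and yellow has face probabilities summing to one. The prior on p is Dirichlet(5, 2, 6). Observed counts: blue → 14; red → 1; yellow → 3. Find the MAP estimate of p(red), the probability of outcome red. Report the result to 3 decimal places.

The posterior is Dirichlet(αᵢ + nᵢ) = Dirichlet(19, 3, 9).
For a Dirichlet(a₁,…,a_K) with all aᵢ > 1, the mode has j-th component (aⱼ − 1)/(Σaᵢ − K).
Here Σaᵢ = 31 and K = 3, so p(red) = (3 − 1)/(31 − 3) = 2/28 ≈ 0.071.

MAP estimate of p(red) = 0.071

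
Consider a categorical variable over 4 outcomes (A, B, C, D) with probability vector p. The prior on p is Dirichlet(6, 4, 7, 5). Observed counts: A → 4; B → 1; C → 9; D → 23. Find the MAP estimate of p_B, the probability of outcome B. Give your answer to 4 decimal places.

The posterior is Dirichlet(αᵢ + nᵢ) = Dirichlet(10, 5, 16, 28).
For a Dirichlet(a₁,…,a_K) with all aᵢ > 1, the mode has j-th component (aⱼ − 1)/(Σaᵢ − K).
Here Σaᵢ = 59 and K = 4, so p_B = (5 − 1)/(59 − 4) = 4/55 ≈ 0.0727.

MAP estimate of p_B = 0.0727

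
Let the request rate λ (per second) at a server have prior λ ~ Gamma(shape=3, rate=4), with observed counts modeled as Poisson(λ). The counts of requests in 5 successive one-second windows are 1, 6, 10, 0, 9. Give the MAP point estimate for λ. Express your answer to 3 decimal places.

Σxᵢ = 1+6+10+0+9 = 26, with n = 5.
Posterior ∝ λ^2e^(−4λ) · λ^26e^(−5λ) = λ^28e^(−9λ), i.e. Gamma(shape=29, rate=9).
The mode of a Gamma(a, b) with a ≥ 1 (shape–rate) is (a−1)/b = 28/9 ≈ 3.111.

λ̂_MAP = 3.111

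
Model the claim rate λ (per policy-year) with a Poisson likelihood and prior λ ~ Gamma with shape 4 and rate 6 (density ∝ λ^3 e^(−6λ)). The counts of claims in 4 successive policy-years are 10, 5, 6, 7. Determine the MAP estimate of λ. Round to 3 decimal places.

λ̂_MAP = 3.100

Σxᵢ = 10+5+6+7 = 28, with n = 4.
Posterior ∝ λ^3e^(−6λ) · λ^28e^(−4λ) = λ^31e^(−10λ), i.e. Gamma(shape=32, rate=10).
The mode of a Gamma(a, b) with a ≥ 1 (shape–rate) is (a−1)/b = 31/10 ≈ 3.100.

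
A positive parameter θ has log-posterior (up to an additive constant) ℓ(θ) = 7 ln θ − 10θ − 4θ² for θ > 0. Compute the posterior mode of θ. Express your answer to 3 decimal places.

ℓ'(θ) = 7/θ − 10 − 8θ. Setting this to zero and multiplying by θ: 8θ² + 10θ − 7 = 0.
θ = (−10 + √(10² + 4·8·7)) / (2·8) = (−10 + √324) / 16 = (−10 + 18)/16 = 1/2.
ℓ''(θ) = −7/θ² − 8 < 0, confirming a maximum.

θ̂_MAP = 0.500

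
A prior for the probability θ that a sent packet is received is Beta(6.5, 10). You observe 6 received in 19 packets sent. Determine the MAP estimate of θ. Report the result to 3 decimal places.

Prior: Beta(6.5, 10).
Data: 6 successes in 19 trials. The binomial likelihood contributes θ^6(1−θ)^13, so the posterior is Beta(6.5+6, 10+13) = Beta(12.5, 23).
For Beta(a, b) with a, b > 1 the mode is (a−1)/(a+b−2) = 11.5/33.5 ≈ 0.343.

θ̂_MAP = 0.343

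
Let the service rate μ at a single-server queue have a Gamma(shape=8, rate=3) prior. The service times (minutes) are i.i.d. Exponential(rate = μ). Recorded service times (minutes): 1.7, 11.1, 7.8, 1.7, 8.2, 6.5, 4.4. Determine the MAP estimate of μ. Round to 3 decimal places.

μ̂_MAP = 0.315

The Exponential(rate=μ) likelihood is ∝ μ^n e^(−μΣtᵢ). Here n = 7 and Σtᵢ = 1.7 + 11.1 + 7.8 + 1.7 + 8.2 + 6.5 + 4.4 = 41.4.
Posterior ∝ μ^7e^(−3μ) · μ^7e^(−41.4μ) = μ^14e^(−44.4μ), i.e. Gamma(15, 44.4).
Mode = (a−1)/b = 14/44.4 ≈ 0.315.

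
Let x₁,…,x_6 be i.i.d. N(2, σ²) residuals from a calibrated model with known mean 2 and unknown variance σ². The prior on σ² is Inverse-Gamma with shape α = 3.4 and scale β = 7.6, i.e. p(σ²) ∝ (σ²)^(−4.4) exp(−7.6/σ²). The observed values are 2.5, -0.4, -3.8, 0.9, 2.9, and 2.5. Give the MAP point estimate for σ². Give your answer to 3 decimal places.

Sum of squared deviations about the known mean: SS = (2.5−2)² + (-0.4−2)² + (-3.8−2)² + (0.9−2)² + (2.9−2)² + (2.5−2)² = 41.92.
The Normal likelihood contributes (σ²)^(−n/2) exp(−SS/(2σ²)), so the posterior is Inverse-Gamma(α + n/2, β + SS/2) = Inverse-Gamma(6.4, 28.56).
The mode of Inverse-Gamma(a, b) is b/(a+1) = 28.56/7.4 ≈ 3.859.

σ̂²_MAP = 3.859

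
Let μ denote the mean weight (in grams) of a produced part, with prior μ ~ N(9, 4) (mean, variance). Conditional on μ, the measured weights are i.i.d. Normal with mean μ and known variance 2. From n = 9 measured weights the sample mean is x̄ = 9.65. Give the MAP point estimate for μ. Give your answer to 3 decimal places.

n = 9, x̄ = 9.65.
For a Normal prior and Normal likelihood with known variance, the posterior is Normal; its mode equals its mean, the precision-weighted average.
Prior precision 1/σ₀² = 1/4 = 0.25; data precision n/σ² = 9/2 = 4.5.
μ̂ = (0.25·9 + 4.5·9.65) / (0.25 + 4.5) = 45.675/4.75 = 1827/190 ≈ 9.616.

μ̂_MAP = 9.616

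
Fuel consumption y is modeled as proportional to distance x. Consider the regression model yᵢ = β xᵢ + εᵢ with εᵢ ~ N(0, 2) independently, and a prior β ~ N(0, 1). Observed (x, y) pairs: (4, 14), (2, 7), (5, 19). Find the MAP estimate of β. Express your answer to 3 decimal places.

β̂_MAP = 3.511

log p(β | y) = −Σ(yᵢ − βxᵢ)²/(2·2) − β²/(2·1) + const.
Setting the derivative to zero: Σxᵢ(yᵢ − βxᵢ)/2 − β/1 = 0, so β = Σxᵢyᵢ / (Σxᵢ² + σ²/τ²).
Σxᵢyᵢ = 4·14 + 2·7 + 5·19 = 165; Σxᵢ² = 45; σ²/τ² = 2.
β̂_MAP = 165 / (45 + 2) = 165/47 ≈ 3.511.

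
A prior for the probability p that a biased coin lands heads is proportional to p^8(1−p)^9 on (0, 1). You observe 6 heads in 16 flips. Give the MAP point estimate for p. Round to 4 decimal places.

The prior density ∝ p^8(1−p)^9 is the kernel of Beta(9, 10).
Data: 6 successes in 16 trials. The binomial likelihood contributes p^6(1−p)^10, so the posterior is Beta(9+6, 10+10) = Beta(15, 20).
For Beta(a, b) with a, b > 1 the mode is (a−1)/(a+b−2) = 14/33 ≈ 0.4242.

p̂_MAP = 0.4242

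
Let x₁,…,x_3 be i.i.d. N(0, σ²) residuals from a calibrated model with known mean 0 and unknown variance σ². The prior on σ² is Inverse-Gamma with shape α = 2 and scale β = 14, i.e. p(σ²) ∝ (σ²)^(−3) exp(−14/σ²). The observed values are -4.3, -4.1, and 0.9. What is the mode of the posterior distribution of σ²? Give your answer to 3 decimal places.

σ̂²_MAP = 7.123

Sum of squared deviations about the known mean: SS = (-4.3−0)² + (-4.1−0)² + (0.9−0)² = 36.11.
The Normal likelihood contributes (σ²)^(−n/2) exp(−SS/(2σ²)), so the posterior is Inverse-Gamma(α + n/2, β + SS/2) = Inverse-Gamma(3.5, 32.055).
The mode of Inverse-Gamma(a, b) is b/(a+1) = 32.055/4.5 ≈ 7.123.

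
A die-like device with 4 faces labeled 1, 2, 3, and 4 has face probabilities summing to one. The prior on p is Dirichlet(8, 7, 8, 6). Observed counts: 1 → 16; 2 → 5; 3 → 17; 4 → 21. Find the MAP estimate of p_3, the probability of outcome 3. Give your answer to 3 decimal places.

The posterior is Dirichlet(αᵢ + nᵢ) = Dirichlet(24, 12, 25, 27).
For a Dirichlet(a₁,…,a_K) with all aᵢ > 1, the mode has j-th component (aⱼ − 1)/(Σaᵢ − K).
Here Σaᵢ = 88 and K = 4, so p_3 = (25 − 1)/(88 − 4) = 24/84 ≈ 0.286.

MAP estimate: 0.286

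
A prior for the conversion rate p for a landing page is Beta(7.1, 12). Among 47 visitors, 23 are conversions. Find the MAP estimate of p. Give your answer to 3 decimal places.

p̂_MAP = 0.454

Prior: Beta(7.1, 12).
Data: 23 successes in 47 trials. The binomial likelihood contributes p^23(1−p)^24, so the posterior is Beta(7.1+23, 12+24) = Beta(30.1, 36).
For Beta(a, b) with a, b > 1 the mode is (a−1)/(a+b−2) = 29.1/64.1 ≈ 0.454.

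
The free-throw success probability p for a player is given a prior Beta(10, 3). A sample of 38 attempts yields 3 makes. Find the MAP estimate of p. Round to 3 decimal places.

p̂_MAP = 0.245

Prior: Beta(10, 3).
Data: 3 successes in 38 trials. The binomial likelihood contributes p^3(1−p)^35, so the posterior is Beta(10+3, 3+35) = Beta(13, 38).
For Beta(a, b) with a, b > 1 the mode is (a−1)/(a+b−2) = 12/49 ≈ 0.245.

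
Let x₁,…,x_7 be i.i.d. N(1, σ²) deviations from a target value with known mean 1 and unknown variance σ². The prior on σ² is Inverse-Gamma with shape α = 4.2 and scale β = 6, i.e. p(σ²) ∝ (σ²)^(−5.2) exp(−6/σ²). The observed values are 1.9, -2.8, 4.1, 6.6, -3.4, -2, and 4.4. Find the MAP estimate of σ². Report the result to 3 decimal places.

Sum of squared deviations about the known mean: SS = (1.9−1)² + (-2.8−1)² + (4.1−1)² + (6.6−1)² + (-3.4−1)² + (-2−1)² + (4.4−1)² = 96.14.
The Normal likelihood contributes (σ²)^(−n/2) exp(−SS/(2σ²)), so the posterior is Inverse-Gamma(α + n/2, β + SS/2) = Inverse-Gamma(7.7, 54.07).
The mode of Inverse-Gamma(a, b) is b/(a+1) = 54.07/8.7 ≈ 6.215.

σ̂²_MAP = 6.215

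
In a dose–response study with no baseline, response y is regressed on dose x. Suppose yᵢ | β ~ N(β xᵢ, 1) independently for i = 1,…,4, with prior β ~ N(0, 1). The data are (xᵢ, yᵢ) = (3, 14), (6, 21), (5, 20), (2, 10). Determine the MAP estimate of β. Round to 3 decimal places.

β̂_MAP = 3.840

log p(β | y) = −Σ(yᵢ − βxᵢ)²/(2·1) − β²/(2·1) + const.
Setting the derivative to zero: Σxᵢ(yᵢ − βxᵢ)/1 − β/1 = 0, so β = Σxᵢyᵢ / (Σxᵢ² + σ²/τ²).
Σxᵢyᵢ = 3·14 + 6·21 + 5·20 + 2·10 = 288; Σxᵢ² = 74; σ²/τ² = 1.
β̂_MAP = 288 / (74 + 1) = 288/75 ≈ 3.840.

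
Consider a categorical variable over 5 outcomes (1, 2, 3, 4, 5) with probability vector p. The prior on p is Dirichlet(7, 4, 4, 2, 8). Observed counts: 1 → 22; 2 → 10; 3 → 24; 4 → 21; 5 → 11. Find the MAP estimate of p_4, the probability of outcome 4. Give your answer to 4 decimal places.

MAP estimate: 0.2037

The posterior is Dirichlet(αᵢ + nᵢ) = Dirichlet(29, 14, 28, 23, 19).
For a Dirichlet(a₁,…,a_K) with all aᵢ > 1, the mode has j-th component (aⱼ − 1)/(Σaᵢ − K).
Here Σaᵢ = 113 and K = 5, so p_4 = (23 − 1)/(113 − 5) = 22/108 ≈ 0.2037.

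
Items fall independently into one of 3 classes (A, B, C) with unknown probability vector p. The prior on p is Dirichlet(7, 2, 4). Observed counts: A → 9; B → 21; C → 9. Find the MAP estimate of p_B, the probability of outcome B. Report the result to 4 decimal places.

The posterior is Dirichlet(αᵢ + nᵢ) = Dirichlet(16, 23, 13).
For a Dirichlet(a₁,…,a_K) with all aᵢ > 1, the mode has j-th component (aⱼ − 1)/(Σaᵢ − K).
Here Σaᵢ = 52 and K = 3, so p_B = (23 − 1)/(52 − 3) = 22/49 ≈ 0.4490.

MAP estimate of p_B = 0.4490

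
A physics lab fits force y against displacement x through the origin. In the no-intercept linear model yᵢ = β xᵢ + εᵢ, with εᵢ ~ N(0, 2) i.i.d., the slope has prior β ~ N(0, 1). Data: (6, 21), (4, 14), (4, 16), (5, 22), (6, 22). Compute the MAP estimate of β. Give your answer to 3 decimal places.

log p(β | y) = −Σ(yᵢ − βxᵢ)²/(2·2) − β²/(2·1) + const.
Setting the derivative to zero: Σxᵢ(yᵢ − βxᵢ)/2 − β/1 = 0, so β = Σxᵢyᵢ / (Σxᵢ² + σ²/τ²).
Σxᵢyᵢ = 6·21 + 4·14 + 4·16 + 5·22 + 6·22 = 488; Σxᵢ² = 129; σ²/τ² = 2.
β̂_MAP = 488 / (129 + 2) = 488/131 ≈ 3.725.

β̂_MAP = 3.725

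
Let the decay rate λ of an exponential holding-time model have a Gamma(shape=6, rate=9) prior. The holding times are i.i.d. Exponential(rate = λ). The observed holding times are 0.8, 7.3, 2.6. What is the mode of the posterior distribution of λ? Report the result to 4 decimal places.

λ̂_MAP = 0.4061

The Exponential(rate=λ) likelihood is ∝ λ^n e^(−λΣtᵢ). Here n = 3 and Σtᵢ = 0.8 + 7.3 + 2.6 = 10.7.
Posterior ∝ λ^5e^(−9λ) · λ^3e^(−10.7λ) = λ^8e^(−19.7λ), i.e. Gamma(9, 19.7).
Mode = (a−1)/b = 8/19.7 ≈ 0.4061.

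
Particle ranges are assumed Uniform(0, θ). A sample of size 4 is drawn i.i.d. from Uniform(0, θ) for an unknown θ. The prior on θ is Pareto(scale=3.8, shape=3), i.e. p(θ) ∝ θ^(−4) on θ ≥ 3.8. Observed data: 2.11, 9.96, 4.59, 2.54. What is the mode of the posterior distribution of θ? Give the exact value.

The Uniform(0, θ) likelihood is θ^(−n) for θ ≥ max(xᵢ), zero otherwise. Here max(xᵢ) = 9.96.
Posterior ∝ θ^(−4) · θ^(−4) = θ^(−8) on θ ≥ max(3.8, 9.96) = 9.96.
This density is strictly decreasing in θ, so the posterior mode lies at the lower boundary of the support.

θ̂_MAP = 9.96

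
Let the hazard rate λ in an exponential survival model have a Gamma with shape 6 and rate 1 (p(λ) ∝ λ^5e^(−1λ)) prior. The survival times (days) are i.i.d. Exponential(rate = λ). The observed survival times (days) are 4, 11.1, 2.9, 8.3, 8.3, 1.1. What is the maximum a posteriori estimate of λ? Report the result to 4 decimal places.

The Exponential(rate=λ) likelihood is ∝ λ^n e^(−λΣtᵢ). Here n = 6 and Σtᵢ = 4 + 11.1 + 2.9 + 8.3 + 8.3 + 1.1 = 35.7.
Posterior ∝ λ^5e^(−1λ) · λ^6e^(−35.7λ) = λ^11e^(−36.7λ), i.e. Gamma(12, 36.7).
Mode = (a−1)/b = 11/36.7 ≈ 0.2997.

λ̂_MAP = 0.2997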